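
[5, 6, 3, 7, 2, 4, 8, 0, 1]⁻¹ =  [7, 8, 4, 2, 5, 0, 1, 3, 6]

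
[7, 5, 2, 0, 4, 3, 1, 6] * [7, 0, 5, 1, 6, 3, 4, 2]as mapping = [0→2, 1→3, 2→5, 3→7, 4→6, 5→1, 6→0, 7→4]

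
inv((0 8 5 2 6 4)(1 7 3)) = (0 4 6 2 5 8)(1 3 7)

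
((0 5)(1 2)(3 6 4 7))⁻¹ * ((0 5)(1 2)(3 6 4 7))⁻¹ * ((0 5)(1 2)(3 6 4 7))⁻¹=(0 5)(1 2)(3 6 4 7)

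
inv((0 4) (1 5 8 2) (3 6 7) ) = (0 4) (1 2 8 5) (3 7 6) 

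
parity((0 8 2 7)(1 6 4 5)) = even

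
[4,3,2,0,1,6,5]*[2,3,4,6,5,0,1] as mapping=[0→5,1→6,2→4,3→2,4→3,5→1,6→0] 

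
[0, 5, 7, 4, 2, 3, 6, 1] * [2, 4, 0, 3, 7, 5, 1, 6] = [2, 5, 6, 7, 0, 3, 1, 4]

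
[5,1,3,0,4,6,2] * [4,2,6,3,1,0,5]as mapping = [0→0,1→2,2→3,3→4,4→1,5→5,6→6]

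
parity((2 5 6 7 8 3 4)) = even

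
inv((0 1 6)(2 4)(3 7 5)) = (0 6 1)(2 4)(3 5 7)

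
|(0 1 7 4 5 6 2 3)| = 8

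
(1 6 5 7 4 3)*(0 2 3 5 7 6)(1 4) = (0 2 3 4 5 6 7 1)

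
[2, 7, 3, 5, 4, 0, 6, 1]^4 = [0, 1, 2, 3, 4, 5, 6, 7]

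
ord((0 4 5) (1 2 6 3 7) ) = 15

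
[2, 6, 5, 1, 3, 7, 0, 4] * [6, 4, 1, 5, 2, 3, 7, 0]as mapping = [0→1, 1→7, 2→3, 3→4, 4→5, 5→0, 6→6, 7→2]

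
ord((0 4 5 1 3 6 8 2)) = 8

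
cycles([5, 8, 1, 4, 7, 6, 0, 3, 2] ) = (0 5 6)(1 8 2)(3 4 7)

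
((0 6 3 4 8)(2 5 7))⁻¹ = (0 8 4 3 6)(2 7 5)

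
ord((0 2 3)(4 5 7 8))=12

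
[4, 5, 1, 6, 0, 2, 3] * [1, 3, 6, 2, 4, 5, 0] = [4, 5, 3, 0, 1, 6, 2]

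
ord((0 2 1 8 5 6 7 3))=8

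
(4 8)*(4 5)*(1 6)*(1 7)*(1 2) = (1 6 7 2)(4 8 5)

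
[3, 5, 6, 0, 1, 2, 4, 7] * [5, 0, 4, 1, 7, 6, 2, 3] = [1, 6, 2, 5, 0, 4, 7, 3]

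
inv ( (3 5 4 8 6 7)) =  (3 7 6 8 4 5)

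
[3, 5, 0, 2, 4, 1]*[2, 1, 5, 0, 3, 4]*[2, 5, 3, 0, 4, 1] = [2, 4, 3, 1, 0, 5]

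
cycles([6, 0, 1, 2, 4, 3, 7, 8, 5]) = (0 6 7 8 5 3 2 1)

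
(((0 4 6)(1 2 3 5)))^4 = (0 4 6)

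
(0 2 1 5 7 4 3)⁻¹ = (0 3 4 7 5 1 2)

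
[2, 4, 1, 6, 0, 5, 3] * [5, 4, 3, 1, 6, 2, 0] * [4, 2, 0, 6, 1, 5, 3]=[6, 3, 1, 4, 5, 0, 2]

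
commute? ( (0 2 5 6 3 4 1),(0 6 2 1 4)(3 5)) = no: (0 2 5 6 3 4 1) * (0 6 2 1 4)(3 5) = (0 1 6 5 2 3),(0 6 2 1 4)(3 5) * (0 2 5 6 3 4 1) = (0 3 6 5 4 2)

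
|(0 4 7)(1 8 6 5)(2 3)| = 12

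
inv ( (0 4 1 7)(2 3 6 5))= (0 7 1 4)(2 5 6 3)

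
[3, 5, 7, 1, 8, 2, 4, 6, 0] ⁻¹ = [8, 3, 5, 0, 6, 1, 7, 2, 4] 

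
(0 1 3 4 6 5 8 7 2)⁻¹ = (0 2 7 8 5 6 4 3 1)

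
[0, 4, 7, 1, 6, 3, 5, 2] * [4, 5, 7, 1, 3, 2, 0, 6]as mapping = [0→4, 1→3, 2→6, 3→5, 4→0, 5→1, 6→2, 7→7]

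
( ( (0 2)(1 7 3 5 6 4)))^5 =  (0 2)(1 4 6 5 3 7)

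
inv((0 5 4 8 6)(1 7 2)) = (0 6 8 4 5)(1 2 7)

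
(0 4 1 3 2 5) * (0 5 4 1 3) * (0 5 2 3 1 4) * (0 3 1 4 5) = (0 5 2 3 1)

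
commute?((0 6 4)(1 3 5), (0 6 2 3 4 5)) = no:(0 6 4)(1 3 5)*(0 6 2 3 4 5) = (0 2 3)(1 4 6 5), (0 6 2 3 4 5)*(0 6 4)(1 3 5) = (0 4 1 3)(2 5 6)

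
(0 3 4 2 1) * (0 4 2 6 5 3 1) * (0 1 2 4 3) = (0 2 1 3 4 6 5)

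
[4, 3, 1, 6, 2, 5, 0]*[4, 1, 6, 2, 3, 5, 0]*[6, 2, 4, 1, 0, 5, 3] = [1, 4, 2, 6, 3, 5, 0]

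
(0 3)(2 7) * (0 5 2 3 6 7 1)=(0 6 7 3 5 2 1)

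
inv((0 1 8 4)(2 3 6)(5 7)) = (0 4 8 1)(2 6 3)(5 7)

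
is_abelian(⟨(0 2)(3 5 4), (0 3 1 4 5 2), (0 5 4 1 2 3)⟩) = no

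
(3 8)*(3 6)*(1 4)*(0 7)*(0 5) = (0 7 5)(1 4)(3 8 6)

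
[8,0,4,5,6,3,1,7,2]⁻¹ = [1,6,8,5,2,3,4,7,0]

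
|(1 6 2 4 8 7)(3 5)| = 6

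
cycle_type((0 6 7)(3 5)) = 2.3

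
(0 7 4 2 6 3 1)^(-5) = (0 4 6 1 7 2 3)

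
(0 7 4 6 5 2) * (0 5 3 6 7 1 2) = (0 1 2 5)(3 6)(4 7)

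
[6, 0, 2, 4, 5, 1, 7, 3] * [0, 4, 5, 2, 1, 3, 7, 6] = [7, 0, 5, 1, 3, 4, 6, 2]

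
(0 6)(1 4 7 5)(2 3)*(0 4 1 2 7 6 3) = (0 3 7 5 2)(4 6)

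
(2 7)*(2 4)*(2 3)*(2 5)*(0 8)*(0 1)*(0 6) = (0 8 1 6) (2 7 4 3 5) 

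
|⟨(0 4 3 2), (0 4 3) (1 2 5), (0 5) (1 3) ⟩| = 720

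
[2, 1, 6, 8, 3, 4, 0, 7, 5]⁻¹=[6, 1, 0, 4, 5, 8, 2, 7, 3]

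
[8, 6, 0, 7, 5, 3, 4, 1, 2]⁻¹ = [2, 7, 8, 5, 6, 4, 1, 3, 0]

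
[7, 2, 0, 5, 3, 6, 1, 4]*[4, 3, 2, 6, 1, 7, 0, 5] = [5, 2, 4, 7, 6, 0, 3, 1]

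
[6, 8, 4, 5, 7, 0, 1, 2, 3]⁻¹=[5, 6, 7, 8, 2, 3, 0, 4, 1]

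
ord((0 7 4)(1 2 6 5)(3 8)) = 12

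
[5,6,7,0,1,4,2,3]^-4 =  [6,3,5,1,7,2,0,4]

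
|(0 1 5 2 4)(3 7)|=10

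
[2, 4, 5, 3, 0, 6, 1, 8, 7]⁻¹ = [4, 6, 0, 3, 1, 2, 5, 8, 7]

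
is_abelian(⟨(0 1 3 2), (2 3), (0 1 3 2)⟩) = no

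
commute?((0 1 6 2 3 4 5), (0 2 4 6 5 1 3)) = no:(0 1 6 2 3 4 5) * (0 2 4 6 5 1 3) = (0 3 6 4 1 5 2), (0 2 4 6 5 1 3) * (0 1 6 2 3 4 5) = (0 3 1 4 2 5 6)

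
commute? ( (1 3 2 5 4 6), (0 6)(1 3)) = no: (1 3 2 5 4 6)*(0 6)(1 3) = (0 6 3 2 5 4), (0 6)(1 3)*(1 3 2 5 4 6) = (0 1 2 5 4 6)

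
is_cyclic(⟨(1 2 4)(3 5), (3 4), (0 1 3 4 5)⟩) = no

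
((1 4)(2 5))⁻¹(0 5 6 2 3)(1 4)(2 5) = (0 2 6 5 3)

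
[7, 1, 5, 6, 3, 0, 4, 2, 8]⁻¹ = [5, 1, 7, 4, 6, 2, 3, 0, 8]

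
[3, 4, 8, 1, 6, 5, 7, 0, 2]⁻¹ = [7, 3, 8, 0, 1, 5, 4, 6, 2]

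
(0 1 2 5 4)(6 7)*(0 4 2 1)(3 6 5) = (2 3 6 7 5)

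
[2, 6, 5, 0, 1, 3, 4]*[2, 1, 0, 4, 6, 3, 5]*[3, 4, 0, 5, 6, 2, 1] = [3, 2, 5, 0, 4, 6, 1]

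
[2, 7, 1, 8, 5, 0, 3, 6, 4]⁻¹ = [5, 2, 0, 6, 8, 4, 7, 1, 3]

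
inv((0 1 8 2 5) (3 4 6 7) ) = (0 5 2 8 1) (3 7 6 4) 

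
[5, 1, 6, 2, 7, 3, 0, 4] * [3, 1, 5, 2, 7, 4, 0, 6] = [4, 1, 0, 5, 6, 2, 3, 7]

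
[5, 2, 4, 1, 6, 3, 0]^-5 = [3, 4, 6, 2, 0, 1, 5]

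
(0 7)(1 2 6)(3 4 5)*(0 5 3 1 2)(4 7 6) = (0 6 2 4 3 7 5 1)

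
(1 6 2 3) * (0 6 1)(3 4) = (0 6 2 4 3)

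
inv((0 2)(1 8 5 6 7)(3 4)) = (0 2)(1 7 6 5 8)(3 4)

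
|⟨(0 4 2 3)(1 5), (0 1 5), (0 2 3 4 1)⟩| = 360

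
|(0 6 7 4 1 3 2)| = 7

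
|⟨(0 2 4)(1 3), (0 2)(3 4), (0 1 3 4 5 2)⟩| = 720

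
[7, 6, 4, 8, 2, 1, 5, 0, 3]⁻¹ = [7, 5, 4, 8, 2, 6, 1, 0, 3]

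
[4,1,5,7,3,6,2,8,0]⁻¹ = [8,1,6,4,0,2,5,3,7]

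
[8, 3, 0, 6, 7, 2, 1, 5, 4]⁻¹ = [2, 6, 5, 1, 8, 7, 3, 4, 0]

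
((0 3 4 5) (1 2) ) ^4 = () 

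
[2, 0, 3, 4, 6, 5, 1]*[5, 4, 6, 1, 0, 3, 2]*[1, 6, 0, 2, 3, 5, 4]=[4, 5, 6, 1, 0, 2, 3]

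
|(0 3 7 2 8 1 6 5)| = 8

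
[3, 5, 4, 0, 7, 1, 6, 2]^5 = [3, 5, 7, 0, 2, 1, 6, 4]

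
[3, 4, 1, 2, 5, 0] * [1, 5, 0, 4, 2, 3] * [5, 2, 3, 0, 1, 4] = [1, 3, 4, 5, 0, 2]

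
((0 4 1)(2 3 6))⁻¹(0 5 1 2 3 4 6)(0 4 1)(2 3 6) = (0 3 6 1 2 4 5)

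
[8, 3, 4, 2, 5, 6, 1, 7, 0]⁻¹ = [8, 6, 3, 1, 2, 4, 5, 7, 0]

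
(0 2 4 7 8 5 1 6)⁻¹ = (0 6 1 5 8 7 4 2)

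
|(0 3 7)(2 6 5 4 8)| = 15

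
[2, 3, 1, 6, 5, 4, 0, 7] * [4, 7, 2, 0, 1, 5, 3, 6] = [2, 0, 7, 3, 5, 1, 4, 6]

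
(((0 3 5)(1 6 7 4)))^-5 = (0 3 5)(1 4 7 6)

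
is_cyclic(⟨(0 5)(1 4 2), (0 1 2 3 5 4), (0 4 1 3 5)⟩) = no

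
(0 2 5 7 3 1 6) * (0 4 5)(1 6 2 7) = (0 7 3 6 4 5 1 2)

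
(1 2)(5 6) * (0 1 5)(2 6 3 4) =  (0 1 6)(2 5 3 4)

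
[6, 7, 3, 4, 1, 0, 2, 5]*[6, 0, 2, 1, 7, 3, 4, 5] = [4, 5, 1, 7, 0, 6, 2, 3]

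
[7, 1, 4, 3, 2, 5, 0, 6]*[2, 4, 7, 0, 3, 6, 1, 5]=[5, 4, 3, 0, 7, 6, 2, 1]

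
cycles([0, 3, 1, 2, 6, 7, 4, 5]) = (1 3 2)(4 6)(5 7)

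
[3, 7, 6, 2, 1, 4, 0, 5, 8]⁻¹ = [6, 4, 3, 0, 5, 7, 2, 1, 8]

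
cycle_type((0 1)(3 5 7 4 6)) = 2.5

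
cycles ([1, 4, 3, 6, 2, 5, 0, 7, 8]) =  (0 1 4 2 3 6)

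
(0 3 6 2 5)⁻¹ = (0 5 2 6 3)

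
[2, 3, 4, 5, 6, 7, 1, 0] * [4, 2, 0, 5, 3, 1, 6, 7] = [0, 5, 3, 1, 6, 7, 2, 4]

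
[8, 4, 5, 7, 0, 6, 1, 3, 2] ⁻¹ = [4, 6, 8, 7, 1, 2, 5, 3, 0] 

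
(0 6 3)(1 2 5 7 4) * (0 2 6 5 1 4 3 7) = (0 5)(1 6 7 3 2)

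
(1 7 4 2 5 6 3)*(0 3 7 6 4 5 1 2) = (0 3 2 1 6 7 5 4)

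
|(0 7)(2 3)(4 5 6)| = 6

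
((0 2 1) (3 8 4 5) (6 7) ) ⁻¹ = (0 1 2) (3 5 4 8) (6 7) 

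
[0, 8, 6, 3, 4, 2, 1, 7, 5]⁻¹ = [0, 6, 5, 3, 4, 8, 2, 7, 1]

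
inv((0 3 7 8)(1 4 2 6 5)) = (0 8 7 3)(1 5 6 2 4)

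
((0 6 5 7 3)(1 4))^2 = (0 5 3 6 7)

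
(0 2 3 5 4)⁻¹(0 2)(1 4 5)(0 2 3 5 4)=(0 4 1)(2 3)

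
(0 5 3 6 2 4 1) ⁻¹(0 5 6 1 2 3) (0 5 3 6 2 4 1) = (0 4 6 5 3 2) 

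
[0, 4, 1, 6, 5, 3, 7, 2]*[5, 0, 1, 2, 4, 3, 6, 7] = [5, 4, 0, 6, 3, 2, 7, 1]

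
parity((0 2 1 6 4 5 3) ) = even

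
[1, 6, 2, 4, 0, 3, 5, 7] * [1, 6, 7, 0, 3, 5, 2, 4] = [6, 2, 7, 3, 1, 0, 5, 4] 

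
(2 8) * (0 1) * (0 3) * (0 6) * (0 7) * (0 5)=(0 1 3 6 7 5)(2 8)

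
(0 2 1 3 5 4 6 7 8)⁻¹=(0 8 7 6 4 5 3 1 2)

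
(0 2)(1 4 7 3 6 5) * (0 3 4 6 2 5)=(0 5 1 6)(2 3)(4 7)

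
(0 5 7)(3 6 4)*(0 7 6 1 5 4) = (0 4 3 1 5 6)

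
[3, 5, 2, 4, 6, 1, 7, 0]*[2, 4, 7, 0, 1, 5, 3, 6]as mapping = [0→0, 1→5, 2→7, 3→1, 4→3, 5→4, 6→6, 7→2]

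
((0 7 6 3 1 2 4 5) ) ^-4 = (0 1) (2 7) (3 5) (4 6) 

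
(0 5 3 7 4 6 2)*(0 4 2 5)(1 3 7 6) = (1 3 6 5 7 2 4)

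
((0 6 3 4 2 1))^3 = (0 4)(1 3)(2 6)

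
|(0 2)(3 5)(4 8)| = 2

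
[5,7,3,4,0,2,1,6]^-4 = [5,6,3,4,0,2,7,1]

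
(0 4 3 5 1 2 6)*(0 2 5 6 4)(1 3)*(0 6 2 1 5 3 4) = (0 6 1 3 2)(4 5)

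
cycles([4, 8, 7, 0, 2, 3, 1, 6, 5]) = (0 4 2 7 6 1 8 5 3)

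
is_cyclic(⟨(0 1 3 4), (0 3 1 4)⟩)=no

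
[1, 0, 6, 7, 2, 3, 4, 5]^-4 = [0, 1, 4, 5, 6, 7, 2, 3]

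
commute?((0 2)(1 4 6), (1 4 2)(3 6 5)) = no:(0 2)(1 4 6) * (1 4 2)(3 6 5) = (0 1 2)(3 6 4 5), (1 4 2)(3 6 5) * (0 2)(1 4 6) = (0 2 4)(1 6 5 3)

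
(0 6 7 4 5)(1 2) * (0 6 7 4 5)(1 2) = (0 7 5 6 4)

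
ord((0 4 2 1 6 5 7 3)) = 8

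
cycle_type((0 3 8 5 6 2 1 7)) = 8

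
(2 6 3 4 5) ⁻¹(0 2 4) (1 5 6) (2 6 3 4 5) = (0 6 5) (1 2 3) 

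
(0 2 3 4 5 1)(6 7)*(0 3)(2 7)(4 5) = (0 7 6 2)(1 3 5)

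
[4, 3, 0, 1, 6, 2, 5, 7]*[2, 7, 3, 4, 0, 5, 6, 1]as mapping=[0→0, 1→4, 2→2, 3→7, 4→6, 5→3, 6→5, 7→1]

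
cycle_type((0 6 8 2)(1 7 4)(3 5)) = 2.3.4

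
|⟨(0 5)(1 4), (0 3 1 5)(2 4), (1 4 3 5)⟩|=720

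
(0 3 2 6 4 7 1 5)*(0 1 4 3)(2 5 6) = (1 6 3 5)(4 7)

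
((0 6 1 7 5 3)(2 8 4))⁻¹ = (0 3 5 7 1 6)(2 4 8)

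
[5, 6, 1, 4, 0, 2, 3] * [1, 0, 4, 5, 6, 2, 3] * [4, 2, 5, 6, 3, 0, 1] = [5, 6, 4, 1, 2, 3, 0]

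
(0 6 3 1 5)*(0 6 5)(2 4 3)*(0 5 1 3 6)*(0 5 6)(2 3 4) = (0 1 6 3 4)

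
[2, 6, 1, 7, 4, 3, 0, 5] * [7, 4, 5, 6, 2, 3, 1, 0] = [5, 1, 4, 0, 2, 6, 7, 3]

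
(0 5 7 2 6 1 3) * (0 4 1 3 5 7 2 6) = (0 7 6 3 4 1 5 2)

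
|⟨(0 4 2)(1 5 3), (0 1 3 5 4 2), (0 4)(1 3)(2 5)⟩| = 120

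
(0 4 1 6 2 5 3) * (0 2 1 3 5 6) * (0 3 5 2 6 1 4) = (1 3 6 4 5 2)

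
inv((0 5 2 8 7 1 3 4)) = (0 4 3 1 7 8 2 5)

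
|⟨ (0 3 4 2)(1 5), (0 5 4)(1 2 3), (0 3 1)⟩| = 360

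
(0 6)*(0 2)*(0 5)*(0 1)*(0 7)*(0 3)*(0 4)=(0 6 2 5 1 7 3 4)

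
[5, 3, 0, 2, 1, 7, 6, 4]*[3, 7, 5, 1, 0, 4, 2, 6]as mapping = [0→4, 1→1, 2→3, 3→5, 4→7, 5→6, 6→2, 7→0]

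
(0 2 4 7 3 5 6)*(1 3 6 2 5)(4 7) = (0 5 2 7 6)(1 3)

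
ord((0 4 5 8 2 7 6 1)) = 8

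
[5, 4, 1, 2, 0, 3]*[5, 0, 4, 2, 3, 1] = [1, 3, 0, 4, 5, 2]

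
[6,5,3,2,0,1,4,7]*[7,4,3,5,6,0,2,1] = [2,0,5,3,7,4,6,1]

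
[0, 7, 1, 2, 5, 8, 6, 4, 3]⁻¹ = [0, 2, 3, 8, 7, 4, 6, 1, 5]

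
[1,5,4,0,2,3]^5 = [1,5,4,0,2,3]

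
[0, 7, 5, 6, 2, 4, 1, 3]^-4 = [0, 1, 4, 3, 5, 2, 6, 7]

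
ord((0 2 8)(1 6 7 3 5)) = 15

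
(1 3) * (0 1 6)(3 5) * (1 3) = (0 3 6)(1 5)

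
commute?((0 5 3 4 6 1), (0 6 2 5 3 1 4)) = no:(0 5 3 4 6 1) * (0 6 2 5 3 1 4) = (0 3)(1 6 4 2 5), (0 6 2 5 3 1 4) * (0 5 3 4 6 1) = (0 1 6 2 3)(4 5)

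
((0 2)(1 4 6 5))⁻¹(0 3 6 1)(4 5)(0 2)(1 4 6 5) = (1 6)(2 3 5 4)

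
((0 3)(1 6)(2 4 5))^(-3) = (0 3)(1 6)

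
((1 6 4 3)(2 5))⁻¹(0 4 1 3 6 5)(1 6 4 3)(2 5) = (0 3 6 1 4 2)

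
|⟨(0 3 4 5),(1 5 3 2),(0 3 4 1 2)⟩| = 720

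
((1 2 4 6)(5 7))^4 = ()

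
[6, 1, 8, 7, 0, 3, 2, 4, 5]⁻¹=[4, 1, 6, 5, 7, 8, 0, 3, 2]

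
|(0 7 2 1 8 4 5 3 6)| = 9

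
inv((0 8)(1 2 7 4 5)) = (0 8)(1 5 4 7 2)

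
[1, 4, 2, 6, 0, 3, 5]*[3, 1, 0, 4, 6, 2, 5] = [1, 6, 0, 5, 3, 4, 2]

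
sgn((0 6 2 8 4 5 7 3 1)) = 1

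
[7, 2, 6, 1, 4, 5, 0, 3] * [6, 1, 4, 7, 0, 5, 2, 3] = [3, 4, 2, 1, 0, 5, 6, 7] 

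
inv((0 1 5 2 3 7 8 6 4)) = (0 4 6 8 7 3 2 5 1)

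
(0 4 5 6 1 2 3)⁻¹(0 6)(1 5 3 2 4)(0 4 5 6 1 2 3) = (0 3 5 2 6)(1 4)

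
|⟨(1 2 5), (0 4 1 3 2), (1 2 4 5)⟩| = 720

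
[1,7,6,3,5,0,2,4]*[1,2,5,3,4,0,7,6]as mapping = [0→2,1→6,2→7,3→3,4→0,5→1,6→5,7→4]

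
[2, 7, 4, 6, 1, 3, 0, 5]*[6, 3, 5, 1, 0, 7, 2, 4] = [5, 4, 0, 2, 3, 1, 6, 7]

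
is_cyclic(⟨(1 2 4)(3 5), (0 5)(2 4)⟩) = no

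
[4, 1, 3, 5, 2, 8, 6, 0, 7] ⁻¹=[7, 1, 4, 2, 0, 3, 6, 8, 5] 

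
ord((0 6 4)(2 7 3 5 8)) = 15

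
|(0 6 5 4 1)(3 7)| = 10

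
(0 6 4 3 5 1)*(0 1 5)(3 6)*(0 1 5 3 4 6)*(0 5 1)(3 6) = (0 4 5 6 3)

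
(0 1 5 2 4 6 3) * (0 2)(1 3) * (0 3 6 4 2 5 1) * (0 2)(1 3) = (0 6 2)(1 3 5)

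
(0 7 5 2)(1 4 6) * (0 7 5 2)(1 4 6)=(0 5)(1 6 4)(2 7)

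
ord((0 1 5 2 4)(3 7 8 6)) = 20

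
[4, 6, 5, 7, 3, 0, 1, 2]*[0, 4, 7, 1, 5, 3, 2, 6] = [5, 2, 3, 6, 1, 0, 4, 7]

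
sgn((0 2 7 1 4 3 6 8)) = -1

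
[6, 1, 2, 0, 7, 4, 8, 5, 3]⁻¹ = [3, 1, 2, 8, 5, 7, 0, 4, 6]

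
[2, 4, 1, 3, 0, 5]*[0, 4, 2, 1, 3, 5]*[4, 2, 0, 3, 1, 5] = [0, 3, 1, 2, 4, 5]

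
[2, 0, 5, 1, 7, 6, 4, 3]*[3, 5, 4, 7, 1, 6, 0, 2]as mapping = [0→4, 1→3, 2→6, 3→5, 4→2, 5→0, 6→1, 7→7]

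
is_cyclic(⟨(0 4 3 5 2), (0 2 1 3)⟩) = no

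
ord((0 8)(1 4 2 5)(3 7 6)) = 12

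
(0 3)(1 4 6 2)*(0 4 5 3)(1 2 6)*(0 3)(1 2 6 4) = (0 3 1 5)(2 6 4)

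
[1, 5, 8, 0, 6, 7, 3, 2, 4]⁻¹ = [3, 0, 7, 6, 8, 1, 4, 5, 2]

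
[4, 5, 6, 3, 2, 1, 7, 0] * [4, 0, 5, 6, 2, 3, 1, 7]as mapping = [0→2, 1→3, 2→1, 3→6, 4→5, 5→0, 6→7, 7→4]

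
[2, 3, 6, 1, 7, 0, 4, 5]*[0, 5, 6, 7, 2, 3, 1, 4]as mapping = [0→6, 1→7, 2→1, 3→5, 4→4, 5→0, 6→2, 7→3]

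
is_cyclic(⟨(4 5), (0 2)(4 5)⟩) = no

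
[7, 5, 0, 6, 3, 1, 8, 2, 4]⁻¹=[2, 5, 7, 4, 8, 1, 3, 0, 6]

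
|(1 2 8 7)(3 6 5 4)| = 4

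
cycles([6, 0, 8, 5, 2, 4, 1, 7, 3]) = (0 6 1)(2 8 3 5 4)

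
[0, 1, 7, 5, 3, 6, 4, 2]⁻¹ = [0, 1, 7, 4, 6, 3, 5, 2]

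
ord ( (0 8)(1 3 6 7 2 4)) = 6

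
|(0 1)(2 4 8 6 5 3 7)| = 14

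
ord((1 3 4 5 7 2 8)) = 7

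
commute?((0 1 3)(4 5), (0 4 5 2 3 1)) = no:(0 1 3)(4 5) * (0 4 5 2 3 1) = (2 3 4), (0 4 5 2 3 1) * (0 1 3)(4 5) = (0 5 2)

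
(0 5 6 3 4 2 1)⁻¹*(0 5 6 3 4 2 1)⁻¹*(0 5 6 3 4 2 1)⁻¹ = (0 4 5 2 6 1 3)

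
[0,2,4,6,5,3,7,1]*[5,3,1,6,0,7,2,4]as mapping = [0→5,1→1,2→0,3→2,4→7,5→6,6→4,7→3]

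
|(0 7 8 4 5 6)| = 6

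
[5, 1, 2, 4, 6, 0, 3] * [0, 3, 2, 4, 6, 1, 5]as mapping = [0→1, 1→3, 2→2, 3→6, 4→5, 5→0, 6→4]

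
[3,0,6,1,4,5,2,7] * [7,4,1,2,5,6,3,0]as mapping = [0→2,1→7,2→3,3→4,4→5,5→6,6→1,7→0]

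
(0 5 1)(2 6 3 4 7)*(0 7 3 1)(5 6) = (0 6 1 7 2 5)(3 4)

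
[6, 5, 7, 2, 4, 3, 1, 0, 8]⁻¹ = [7, 6, 3, 5, 4, 1, 0, 2, 8]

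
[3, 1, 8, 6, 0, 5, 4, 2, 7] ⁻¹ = [4, 1, 7, 0, 6, 5, 3, 8, 2] 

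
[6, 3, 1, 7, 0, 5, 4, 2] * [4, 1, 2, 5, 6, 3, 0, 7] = [0, 5, 1, 7, 4, 3, 6, 2]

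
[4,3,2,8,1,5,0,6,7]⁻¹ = [6,4,2,1,0,5,7,8,3]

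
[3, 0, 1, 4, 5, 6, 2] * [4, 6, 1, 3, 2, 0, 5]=[3, 4, 6, 2, 0, 5, 1]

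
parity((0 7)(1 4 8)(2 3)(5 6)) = odd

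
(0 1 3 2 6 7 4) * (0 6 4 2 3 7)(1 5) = (0 5 1 7 2 4 6)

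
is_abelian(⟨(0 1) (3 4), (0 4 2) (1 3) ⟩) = no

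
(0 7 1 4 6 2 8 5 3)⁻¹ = (0 3 5 8 2 6 4 1 7)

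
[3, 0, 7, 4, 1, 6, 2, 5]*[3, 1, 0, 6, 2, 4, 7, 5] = [6, 3, 5, 2, 1, 7, 0, 4]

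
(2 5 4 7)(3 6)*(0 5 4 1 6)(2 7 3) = (0 5 1 6 2 4 3)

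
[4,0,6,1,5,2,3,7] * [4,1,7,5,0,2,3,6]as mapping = [0→0,1→4,2→3,3→1,4→2,5→7,6→5,7→6]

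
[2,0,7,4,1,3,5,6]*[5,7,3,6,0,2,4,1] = [3,5,1,0,7,6,2,4]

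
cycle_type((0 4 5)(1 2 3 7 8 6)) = 3.6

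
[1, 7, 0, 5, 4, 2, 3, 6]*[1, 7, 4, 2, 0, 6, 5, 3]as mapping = [0→7, 1→3, 2→1, 3→6, 4→0, 5→4, 6→2, 7→5]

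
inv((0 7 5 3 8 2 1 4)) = (0 4 1 2 8 3 5 7)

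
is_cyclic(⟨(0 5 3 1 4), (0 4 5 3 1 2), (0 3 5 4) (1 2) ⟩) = no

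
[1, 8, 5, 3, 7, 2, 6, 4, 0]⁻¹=[8, 0, 5, 3, 7, 2, 6, 4, 1]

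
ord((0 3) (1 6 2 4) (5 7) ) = 4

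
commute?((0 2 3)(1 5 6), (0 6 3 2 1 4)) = no:(0 2 3)(1 5 6) * (0 6 3 2 1 4) = (0 1 5 3 6 4), (0 6 3 2 1 4) * (0 2 3)(1 5 6) = (0 1 4 2 5 6)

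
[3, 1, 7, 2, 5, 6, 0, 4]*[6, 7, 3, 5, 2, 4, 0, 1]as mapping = [0→5, 1→7, 2→1, 3→3, 4→4, 5→0, 6→6, 7→2]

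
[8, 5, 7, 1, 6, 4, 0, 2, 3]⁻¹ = [6, 3, 7, 8, 5, 1, 4, 2, 0]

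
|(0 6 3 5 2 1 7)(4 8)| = 14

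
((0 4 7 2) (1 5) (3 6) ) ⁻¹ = (0 2 7 4) (1 5) (3 6) 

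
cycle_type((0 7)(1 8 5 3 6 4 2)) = 2.7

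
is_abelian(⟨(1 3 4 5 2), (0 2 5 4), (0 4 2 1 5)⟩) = no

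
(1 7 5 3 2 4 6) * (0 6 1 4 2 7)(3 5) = (0 6 4 1)(3 7)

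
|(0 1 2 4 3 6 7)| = 7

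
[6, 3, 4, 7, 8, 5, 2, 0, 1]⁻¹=[7, 8, 6, 1, 2, 5, 0, 3, 4]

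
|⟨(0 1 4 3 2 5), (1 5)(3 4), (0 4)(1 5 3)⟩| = 720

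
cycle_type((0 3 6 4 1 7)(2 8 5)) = 3.6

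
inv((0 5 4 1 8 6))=(0 6 8 1 4 5)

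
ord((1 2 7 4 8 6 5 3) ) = 8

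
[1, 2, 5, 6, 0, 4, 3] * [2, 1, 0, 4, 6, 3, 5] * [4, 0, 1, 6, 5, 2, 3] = [0, 4, 6, 2, 1, 3, 5]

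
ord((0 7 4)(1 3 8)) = 3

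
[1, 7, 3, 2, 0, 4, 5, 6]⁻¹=[4, 0, 3, 2, 5, 6, 7, 1]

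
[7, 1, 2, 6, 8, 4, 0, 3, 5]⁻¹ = [6, 1, 2, 7, 5, 8, 3, 0, 4]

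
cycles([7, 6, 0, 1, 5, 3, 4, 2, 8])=(0 7 2)(1 6 4 5 3)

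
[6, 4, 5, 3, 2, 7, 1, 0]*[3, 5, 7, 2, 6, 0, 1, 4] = [1, 6, 0, 2, 7, 4, 5, 3]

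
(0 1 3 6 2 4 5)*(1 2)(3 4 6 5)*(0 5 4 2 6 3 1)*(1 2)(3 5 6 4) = (0 4 2 5 6)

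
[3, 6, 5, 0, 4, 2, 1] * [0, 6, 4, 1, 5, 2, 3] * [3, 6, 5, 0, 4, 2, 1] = [6, 0, 5, 3, 2, 4, 1]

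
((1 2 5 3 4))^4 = (1 4 3 5 2)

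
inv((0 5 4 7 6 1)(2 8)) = (0 1 6 7 4 5)(2 8)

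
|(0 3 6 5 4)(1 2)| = 10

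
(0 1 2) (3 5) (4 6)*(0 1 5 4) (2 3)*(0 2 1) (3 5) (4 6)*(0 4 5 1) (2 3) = (0 2 4 5) (3 6) 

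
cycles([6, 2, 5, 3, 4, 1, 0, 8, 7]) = (0 6)(1 2 5)(7 8)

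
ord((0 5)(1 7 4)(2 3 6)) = 6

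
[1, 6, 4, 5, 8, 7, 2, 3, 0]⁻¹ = [8, 0, 6, 7, 2, 3, 1, 5, 4]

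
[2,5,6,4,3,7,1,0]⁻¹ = [7,6,0,4,3,1,2,5]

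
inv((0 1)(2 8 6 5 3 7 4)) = (0 1)(2 4 7 3 5 6 8)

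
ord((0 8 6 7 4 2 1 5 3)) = 9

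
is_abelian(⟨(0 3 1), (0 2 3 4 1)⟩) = no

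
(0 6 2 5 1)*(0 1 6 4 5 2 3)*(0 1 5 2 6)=(0 4 2 6 3 1 5)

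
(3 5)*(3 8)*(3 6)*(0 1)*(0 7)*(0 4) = (0 1 7 4)(3 5 8 6)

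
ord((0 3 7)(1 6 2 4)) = 12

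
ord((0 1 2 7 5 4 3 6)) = 8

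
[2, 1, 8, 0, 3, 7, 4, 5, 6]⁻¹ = [3, 1, 0, 4, 6, 7, 8, 5, 2]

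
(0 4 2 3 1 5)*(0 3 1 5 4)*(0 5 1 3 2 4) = (0 5 2 3 1)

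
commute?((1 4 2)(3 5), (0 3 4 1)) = no:(1 4 2)(3 5) * (0 3 4 1) = (0 3 5 4 2), (0 3 4 1) * (1 4 2)(3 5) = (0 5 3 2 1)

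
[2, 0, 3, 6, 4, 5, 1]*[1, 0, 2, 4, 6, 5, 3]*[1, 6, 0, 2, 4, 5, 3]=[0, 6, 4, 2, 3, 5, 1]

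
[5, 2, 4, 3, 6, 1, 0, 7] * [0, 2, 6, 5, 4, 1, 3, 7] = [1, 6, 4, 5, 3, 2, 0, 7]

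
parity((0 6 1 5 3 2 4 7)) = odd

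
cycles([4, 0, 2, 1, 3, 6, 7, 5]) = (0 4 3 1)(5 6 7)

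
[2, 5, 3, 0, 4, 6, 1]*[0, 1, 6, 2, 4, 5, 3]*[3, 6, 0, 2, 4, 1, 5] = [5, 1, 0, 3, 4, 2, 6]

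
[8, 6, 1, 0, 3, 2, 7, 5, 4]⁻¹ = [3, 2, 5, 4, 8, 7, 1, 6, 0]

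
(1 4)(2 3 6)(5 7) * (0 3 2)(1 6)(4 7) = (0 3 1 7 5 4 6)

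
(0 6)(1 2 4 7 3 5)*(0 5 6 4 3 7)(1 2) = (0 4)(2 3 6 5)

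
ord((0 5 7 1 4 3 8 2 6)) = 9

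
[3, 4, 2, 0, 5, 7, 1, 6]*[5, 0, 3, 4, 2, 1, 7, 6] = [4, 2, 3, 5, 1, 6, 0, 7]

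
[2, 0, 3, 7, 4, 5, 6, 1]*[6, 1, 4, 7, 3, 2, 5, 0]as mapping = [0→4, 1→6, 2→7, 3→0, 4→3, 5→2, 6→5, 7→1]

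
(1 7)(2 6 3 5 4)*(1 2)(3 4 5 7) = (1 3 7 2 6 4)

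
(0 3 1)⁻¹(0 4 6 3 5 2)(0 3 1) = (1 5 2 3 4 6)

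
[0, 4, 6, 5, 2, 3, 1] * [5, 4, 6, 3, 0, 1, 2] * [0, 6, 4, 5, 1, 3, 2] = [3, 0, 4, 6, 2, 5, 1]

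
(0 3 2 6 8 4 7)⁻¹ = (0 7 4 8 6 2 3)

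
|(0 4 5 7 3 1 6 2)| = 8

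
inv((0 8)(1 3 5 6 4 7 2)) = (0 8)(1 2 7 4 6 5 3)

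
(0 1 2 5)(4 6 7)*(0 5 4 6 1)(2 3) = (1 3 2 4)(6 7)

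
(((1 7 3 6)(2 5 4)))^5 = (1 7 3 6)(2 4 5)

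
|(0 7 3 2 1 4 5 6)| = 8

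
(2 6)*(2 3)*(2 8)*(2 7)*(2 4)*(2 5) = (2 6 3 8 7 4 5)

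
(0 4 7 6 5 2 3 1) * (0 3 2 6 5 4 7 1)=(0 7 5 6 4 1 3)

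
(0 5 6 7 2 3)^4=(0 2 6)(3 7 5)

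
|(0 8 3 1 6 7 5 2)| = 8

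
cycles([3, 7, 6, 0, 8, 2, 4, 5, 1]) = (0 3)(1 7 5 2 6 4 8)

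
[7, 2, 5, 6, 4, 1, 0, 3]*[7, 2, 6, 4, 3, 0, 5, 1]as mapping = [0→1, 1→6, 2→0, 3→5, 4→3, 5→2, 6→7, 7→4]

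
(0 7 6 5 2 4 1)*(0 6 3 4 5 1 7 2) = (0 2 5) (1 6) (3 4 7) 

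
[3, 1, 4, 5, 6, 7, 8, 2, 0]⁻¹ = [8, 1, 7, 0, 2, 3, 4, 5, 6]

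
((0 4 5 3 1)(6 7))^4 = (0 1 3 5 4)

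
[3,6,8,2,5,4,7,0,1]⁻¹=[7,8,3,0,5,4,1,6,2]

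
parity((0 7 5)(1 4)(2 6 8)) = odd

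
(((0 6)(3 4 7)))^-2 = (3 4 7)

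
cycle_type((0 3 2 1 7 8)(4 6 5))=3.6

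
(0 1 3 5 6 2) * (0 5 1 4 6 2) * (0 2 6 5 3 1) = (0 4 5 6 2 3)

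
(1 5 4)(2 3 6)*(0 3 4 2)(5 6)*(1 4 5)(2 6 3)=(0 2 5 6)(1 3)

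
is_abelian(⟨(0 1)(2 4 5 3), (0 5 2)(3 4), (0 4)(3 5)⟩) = no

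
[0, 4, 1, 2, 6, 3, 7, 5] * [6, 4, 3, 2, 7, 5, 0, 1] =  [6, 7, 4, 3, 0, 2, 1, 5]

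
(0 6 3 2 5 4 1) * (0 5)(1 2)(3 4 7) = (0 6 4 2)(1 5 7 3)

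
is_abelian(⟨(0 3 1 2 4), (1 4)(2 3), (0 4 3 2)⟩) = no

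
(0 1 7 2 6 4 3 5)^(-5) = (0 2 3 1 6 5 7 4)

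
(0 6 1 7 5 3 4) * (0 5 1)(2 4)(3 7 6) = (0 3 2 4 5 7 1 6)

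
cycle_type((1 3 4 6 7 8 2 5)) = 8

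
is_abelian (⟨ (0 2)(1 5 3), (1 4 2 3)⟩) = no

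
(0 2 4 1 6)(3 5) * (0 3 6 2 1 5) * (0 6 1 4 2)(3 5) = (0 4 3 6 5 1)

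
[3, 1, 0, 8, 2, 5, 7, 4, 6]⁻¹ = [2, 1, 4, 0, 7, 5, 8, 6, 3]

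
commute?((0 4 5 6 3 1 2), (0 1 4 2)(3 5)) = no:(0 4 5 6 3 1 2)*(0 1 4 2)(3 5) = (0 2 1)(3 4)(5 6), (0 1 4 2)(3 5)*(0 4 5 6 3 1 2) = (0 2 4)(1 5)(3 6)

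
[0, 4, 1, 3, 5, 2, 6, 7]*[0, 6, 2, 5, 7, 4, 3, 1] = [0, 7, 6, 5, 4, 2, 3, 1]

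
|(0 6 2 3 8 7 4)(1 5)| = 14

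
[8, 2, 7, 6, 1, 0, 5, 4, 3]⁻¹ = [5, 4, 1, 8, 7, 6, 3, 2, 0]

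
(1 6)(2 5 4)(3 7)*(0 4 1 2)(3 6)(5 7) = (0 4)(1 3 5)(2 7 6)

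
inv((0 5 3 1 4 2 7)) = (0 7 2 4 1 3 5)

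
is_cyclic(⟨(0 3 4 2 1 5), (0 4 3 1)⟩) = no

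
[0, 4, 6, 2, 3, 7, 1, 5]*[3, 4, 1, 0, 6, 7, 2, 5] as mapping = [0→3, 1→6, 2→2, 3→1, 4→0, 5→5, 6→4, 7→7] 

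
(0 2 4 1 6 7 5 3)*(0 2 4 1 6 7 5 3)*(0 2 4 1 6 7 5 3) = (0 1 5 2 6 3 4 7)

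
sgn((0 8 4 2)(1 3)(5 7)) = -1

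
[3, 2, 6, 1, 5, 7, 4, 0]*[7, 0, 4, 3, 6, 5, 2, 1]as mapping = [0→3, 1→4, 2→2, 3→0, 4→5, 5→1, 6→6, 7→7]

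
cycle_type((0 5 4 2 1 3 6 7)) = 8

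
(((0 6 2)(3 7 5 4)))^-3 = (3 7 5 4)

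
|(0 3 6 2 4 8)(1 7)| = 6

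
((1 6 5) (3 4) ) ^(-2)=(1 6 5) 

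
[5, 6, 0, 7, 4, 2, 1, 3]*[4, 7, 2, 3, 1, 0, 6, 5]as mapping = [0→0, 1→6, 2→4, 3→5, 4→1, 5→2, 6→7, 7→3]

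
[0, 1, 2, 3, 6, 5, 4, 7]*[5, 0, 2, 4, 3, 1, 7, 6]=[5, 0, 2, 4, 7, 1, 3, 6]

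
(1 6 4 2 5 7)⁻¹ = (1 7 5 2 4 6)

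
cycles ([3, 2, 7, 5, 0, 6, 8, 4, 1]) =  (0 3 5 6 8 1 2 7 4)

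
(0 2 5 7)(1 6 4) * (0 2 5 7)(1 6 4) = (0 5)(1 4 6)(2 7)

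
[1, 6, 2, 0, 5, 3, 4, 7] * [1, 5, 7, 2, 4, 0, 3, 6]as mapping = [0→5, 1→3, 2→7, 3→1, 4→0, 5→2, 6→4, 7→6]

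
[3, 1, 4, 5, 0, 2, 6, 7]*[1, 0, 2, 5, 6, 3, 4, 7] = [5, 0, 6, 3, 1, 2, 4, 7]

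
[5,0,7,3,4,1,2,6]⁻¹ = [1,5,6,3,4,0,7,2]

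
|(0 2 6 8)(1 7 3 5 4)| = 20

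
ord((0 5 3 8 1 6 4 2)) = 8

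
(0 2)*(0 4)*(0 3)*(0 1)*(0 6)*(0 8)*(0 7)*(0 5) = (0 2 4 3 1 6 8 7 5)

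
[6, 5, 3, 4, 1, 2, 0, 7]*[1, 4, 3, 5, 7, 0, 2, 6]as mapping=[0→2, 1→0, 2→5, 3→7, 4→4, 5→3, 6→1, 7→6]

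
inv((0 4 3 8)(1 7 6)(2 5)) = (0 8 3 4)(1 6 7)(2 5)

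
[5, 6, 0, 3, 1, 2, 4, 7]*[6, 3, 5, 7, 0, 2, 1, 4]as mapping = [0→2, 1→1, 2→6, 3→7, 4→3, 5→5, 6→0, 7→4]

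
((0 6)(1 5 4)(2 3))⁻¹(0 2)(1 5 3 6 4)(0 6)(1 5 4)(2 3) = (0 1 5 4 2)(3 6)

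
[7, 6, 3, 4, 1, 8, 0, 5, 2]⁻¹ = [6, 4, 8, 2, 3, 7, 1, 0, 5]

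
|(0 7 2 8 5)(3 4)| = 10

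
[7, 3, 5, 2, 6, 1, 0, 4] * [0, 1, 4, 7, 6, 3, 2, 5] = [5, 7, 3, 4, 2, 1, 0, 6]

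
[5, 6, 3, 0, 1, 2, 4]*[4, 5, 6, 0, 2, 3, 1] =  [3, 1, 0, 4, 5, 6, 2]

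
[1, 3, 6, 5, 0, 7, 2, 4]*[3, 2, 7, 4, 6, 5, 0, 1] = [2, 4, 0, 5, 3, 1, 7, 6]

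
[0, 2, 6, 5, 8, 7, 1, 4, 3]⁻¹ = [0, 6, 1, 8, 7, 3, 2, 5, 4]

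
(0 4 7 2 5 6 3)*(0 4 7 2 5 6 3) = (0 7 5 3 4 2 6)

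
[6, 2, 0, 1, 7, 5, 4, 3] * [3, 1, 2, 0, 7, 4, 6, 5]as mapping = [0→6, 1→2, 2→3, 3→1, 4→5, 5→4, 6→7, 7→0]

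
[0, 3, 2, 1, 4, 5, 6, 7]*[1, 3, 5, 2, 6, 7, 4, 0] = [1, 2, 5, 3, 6, 7, 4, 0]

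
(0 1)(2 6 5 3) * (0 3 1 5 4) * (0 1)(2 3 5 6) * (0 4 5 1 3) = (0 6 5 4 3)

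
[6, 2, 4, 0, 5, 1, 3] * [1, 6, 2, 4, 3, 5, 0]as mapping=[0→0, 1→2, 2→3, 3→1, 4→5, 5→6, 6→4]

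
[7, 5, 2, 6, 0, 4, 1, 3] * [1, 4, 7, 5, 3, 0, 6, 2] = [2, 0, 7, 6, 1, 3, 4, 5]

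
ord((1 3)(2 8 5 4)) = 4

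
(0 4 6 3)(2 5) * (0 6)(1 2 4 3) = (0 3 6 1 2 5 4)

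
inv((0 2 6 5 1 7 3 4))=(0 4 3 7 1 5 6 2)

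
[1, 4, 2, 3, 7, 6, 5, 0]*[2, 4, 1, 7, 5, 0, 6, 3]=[4, 5, 1, 7, 3, 6, 0, 2]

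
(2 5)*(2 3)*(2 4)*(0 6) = (0 6)(2 5 3 4)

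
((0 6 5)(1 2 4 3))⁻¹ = (0 5 6)(1 3 4 2)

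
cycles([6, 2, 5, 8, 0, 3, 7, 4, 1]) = (0 6 7 4)(1 2 5 3 8)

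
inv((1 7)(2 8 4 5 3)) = (1 7)(2 3 5 4 8)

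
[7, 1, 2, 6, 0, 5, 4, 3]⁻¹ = [4, 1, 2, 7, 6, 5, 3, 0]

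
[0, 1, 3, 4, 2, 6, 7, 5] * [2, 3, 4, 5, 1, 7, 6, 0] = [2, 3, 5, 1, 4, 6, 0, 7]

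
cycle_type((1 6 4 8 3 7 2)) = 7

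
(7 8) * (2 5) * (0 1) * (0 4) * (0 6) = (0 1 4 6)(2 5)(7 8)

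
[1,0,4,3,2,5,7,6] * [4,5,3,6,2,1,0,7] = [5,4,2,6,3,1,7,0]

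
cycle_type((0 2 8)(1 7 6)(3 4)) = 2.3^2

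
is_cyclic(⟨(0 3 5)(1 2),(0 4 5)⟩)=no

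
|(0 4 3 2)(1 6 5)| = 12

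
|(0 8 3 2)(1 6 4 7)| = 4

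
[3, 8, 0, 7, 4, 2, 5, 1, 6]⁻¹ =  [2, 7, 5, 0, 4, 6, 8, 3, 1]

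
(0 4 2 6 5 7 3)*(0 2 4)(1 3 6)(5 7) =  (1 3 2)(6 7)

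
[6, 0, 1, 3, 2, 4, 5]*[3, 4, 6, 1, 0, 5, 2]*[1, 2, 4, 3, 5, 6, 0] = [4, 3, 5, 2, 0, 1, 6]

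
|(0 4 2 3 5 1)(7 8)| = 6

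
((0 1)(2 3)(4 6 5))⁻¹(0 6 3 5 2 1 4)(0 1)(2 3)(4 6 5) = (0 6 1 5 2 4 3)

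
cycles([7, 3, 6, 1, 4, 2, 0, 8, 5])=(0 7 8 5 2 6) (1 3) 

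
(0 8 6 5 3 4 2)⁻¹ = (0 2 4 3 5 6 8)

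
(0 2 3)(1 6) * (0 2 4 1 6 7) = (0 4 1 7)(2 3)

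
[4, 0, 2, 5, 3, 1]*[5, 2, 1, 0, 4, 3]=[4, 5, 1, 3, 0, 2]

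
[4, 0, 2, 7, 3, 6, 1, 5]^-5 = [3, 4, 2, 5, 7, 1, 0, 6]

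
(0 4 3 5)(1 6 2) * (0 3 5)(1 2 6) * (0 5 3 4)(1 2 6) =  (1 2 6)(3 5 4)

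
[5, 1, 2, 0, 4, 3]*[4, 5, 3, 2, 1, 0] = [0, 5, 3, 4, 1, 2]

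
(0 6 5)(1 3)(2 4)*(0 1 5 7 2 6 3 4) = (0 3 5 1 4 6 7 2)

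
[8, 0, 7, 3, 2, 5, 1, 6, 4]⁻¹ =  [1, 6, 4, 3, 8, 5, 7, 2, 0]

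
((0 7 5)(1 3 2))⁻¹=(0 5 7)(1 2 3)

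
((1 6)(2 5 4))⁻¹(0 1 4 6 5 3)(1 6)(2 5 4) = (0 6 2 1 4 3)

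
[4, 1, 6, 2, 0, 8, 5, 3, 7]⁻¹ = [4, 1, 3, 7, 0, 6, 2, 8, 5]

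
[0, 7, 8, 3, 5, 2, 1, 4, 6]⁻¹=[0, 6, 5, 3, 7, 4, 8, 1, 2]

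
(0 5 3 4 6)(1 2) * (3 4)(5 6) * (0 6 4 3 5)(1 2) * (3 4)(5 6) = (0 3 6 5 4)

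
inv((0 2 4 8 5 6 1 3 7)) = (0 7 3 1 6 5 8 4 2)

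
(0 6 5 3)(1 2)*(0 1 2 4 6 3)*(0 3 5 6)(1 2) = (0 5 3 2 1 4)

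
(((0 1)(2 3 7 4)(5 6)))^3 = (0 1)(2 4 7 3)(5 6)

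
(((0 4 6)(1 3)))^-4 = (0 6 4)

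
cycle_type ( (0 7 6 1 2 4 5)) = 7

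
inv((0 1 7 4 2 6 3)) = (0 3 6 2 4 7 1)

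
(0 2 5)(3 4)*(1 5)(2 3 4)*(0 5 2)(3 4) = (0 4 3)(1 2)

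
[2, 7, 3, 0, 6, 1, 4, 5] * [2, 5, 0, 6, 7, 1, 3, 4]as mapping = [0→0, 1→4, 2→6, 3→2, 4→3, 5→5, 6→7, 7→1]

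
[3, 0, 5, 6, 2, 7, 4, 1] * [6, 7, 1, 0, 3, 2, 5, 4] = [0, 6, 2, 5, 1, 4, 3, 7]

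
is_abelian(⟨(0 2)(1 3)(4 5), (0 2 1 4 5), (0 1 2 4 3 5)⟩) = no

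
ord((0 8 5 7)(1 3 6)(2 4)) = 12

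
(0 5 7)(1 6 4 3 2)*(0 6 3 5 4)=(0 4 5 7 6)(1 3 2)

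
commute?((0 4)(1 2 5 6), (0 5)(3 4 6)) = no:(0 4)(1 2 5 6)*(0 5)(3 4 6) = (0 6 1 2)(3 4 5), (0 5)(3 4 6)*(0 4)(1 2 5 6) = (0 6 3)(1 2 5 4)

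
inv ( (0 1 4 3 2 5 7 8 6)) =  (0 6 8 7 5 2 3 4 1)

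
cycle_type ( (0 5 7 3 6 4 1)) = 7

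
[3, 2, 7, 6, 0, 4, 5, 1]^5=[0, 7, 1, 3, 4, 5, 6, 2]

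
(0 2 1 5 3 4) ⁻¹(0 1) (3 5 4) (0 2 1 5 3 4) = (0 4 3) (2 5) 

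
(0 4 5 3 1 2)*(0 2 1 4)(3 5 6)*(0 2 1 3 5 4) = (0 2 1 3)(4 6 5)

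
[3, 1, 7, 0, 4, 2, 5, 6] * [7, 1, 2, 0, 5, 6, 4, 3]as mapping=[0→0, 1→1, 2→3, 3→7, 4→5, 5→2, 6→6, 7→4]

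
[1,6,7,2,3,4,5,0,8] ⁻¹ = [7,0,3,4,5,6,1,2,8] 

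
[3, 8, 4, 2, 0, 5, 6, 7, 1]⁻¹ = [4, 8, 3, 0, 2, 5, 6, 7, 1]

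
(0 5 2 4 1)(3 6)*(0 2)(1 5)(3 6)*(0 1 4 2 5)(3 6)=(0 4)(1 5)(3 6)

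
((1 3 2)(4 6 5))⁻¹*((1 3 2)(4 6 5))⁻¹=(1 3 2)(4 6 5)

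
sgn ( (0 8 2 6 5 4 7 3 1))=1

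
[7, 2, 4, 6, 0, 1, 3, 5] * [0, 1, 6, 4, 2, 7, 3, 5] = [5, 6, 2, 3, 0, 1, 4, 7]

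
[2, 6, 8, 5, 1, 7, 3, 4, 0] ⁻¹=[8, 4, 0, 6, 7, 3, 1, 5, 2] 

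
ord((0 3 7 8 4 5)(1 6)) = 6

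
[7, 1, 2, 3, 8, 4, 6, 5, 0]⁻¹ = [8, 1, 2, 3, 5, 7, 6, 0, 4]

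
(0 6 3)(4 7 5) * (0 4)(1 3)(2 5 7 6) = (0 2 5)(1 3 4 6)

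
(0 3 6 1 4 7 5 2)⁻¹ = (0 2 5 7 4 1 6 3)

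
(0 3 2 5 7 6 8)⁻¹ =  (0 8 6 7 5 2 3)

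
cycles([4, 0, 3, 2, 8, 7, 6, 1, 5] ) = (0 4 8 5 7 1)(2 3)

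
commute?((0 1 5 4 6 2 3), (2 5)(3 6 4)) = no:(0 1 5 4 6 2 3)*(2 5)(3 6 4) = (0 1 2 6 5 3), (2 5)(3 6 4)*(0 1 5 4 6 2 3) = (0 1 5 3 2 4)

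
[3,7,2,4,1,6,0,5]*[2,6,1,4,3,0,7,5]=[4,5,1,3,6,7,2,0]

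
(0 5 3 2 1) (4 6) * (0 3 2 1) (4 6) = (0 5 2) (1 3) 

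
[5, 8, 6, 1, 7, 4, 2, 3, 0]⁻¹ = [8, 3, 6, 7, 5, 0, 2, 4, 1]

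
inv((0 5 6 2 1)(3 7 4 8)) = (0 1 2 6 5)(3 8 4 7)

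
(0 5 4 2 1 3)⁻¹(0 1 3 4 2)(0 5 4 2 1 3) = (0 2 1 5 3)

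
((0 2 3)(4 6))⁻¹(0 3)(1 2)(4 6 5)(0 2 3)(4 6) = (0 2)(1 3)(4 5 6)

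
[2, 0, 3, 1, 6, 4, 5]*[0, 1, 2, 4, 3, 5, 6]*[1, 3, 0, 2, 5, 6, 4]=[0, 1, 5, 3, 4, 2, 6]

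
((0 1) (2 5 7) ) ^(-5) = (0 1) (2 5 7) 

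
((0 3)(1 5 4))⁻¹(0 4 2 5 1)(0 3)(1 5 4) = (1 2 4 5 3)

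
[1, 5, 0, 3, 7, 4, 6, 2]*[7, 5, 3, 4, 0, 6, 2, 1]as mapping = [0→5, 1→6, 2→7, 3→4, 4→1, 5→0, 6→2, 7→3]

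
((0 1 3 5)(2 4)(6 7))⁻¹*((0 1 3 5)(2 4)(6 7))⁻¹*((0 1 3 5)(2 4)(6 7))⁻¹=(0 1 3 5)(2 4)(6 7)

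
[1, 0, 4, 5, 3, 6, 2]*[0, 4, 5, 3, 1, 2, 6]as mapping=[0→4, 1→0, 2→1, 3→2, 4→3, 5→6, 6→5]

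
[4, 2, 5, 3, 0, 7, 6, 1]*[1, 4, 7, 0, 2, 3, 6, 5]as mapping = [0→2, 1→7, 2→3, 3→0, 4→1, 5→5, 6→6, 7→4]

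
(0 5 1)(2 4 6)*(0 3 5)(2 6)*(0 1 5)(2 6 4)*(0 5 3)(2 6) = (0 1)(2 6 4)(3 5)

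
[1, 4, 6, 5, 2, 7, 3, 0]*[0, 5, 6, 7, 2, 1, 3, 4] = [5, 2, 3, 1, 6, 4, 7, 0]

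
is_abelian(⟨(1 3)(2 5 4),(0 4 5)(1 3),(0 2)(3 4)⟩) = no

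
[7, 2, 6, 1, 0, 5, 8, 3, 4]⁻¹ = [4, 3, 1, 7, 8, 5, 2, 0, 6]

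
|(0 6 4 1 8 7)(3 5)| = 6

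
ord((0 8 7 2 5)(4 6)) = 10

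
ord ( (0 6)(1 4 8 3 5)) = 10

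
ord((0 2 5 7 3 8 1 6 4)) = 9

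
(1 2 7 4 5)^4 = (1 5 4 7 2)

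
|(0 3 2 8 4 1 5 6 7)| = 9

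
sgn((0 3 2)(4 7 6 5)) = -1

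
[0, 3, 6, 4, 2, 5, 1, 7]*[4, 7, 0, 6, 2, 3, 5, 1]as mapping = [0→4, 1→6, 2→5, 3→2, 4→0, 5→3, 6→7, 7→1]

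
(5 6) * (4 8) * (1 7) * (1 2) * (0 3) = (0 3)(1 7 2)(4 8)(5 6)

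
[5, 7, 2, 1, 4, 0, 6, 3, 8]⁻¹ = [5, 3, 2, 7, 4, 0, 6, 1, 8]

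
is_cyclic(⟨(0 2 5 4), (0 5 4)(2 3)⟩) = no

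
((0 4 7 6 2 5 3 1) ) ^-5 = (0 6 3 4 2 1 7 5) 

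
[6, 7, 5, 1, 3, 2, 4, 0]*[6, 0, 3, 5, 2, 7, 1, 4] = [1, 4, 7, 0, 5, 3, 2, 6]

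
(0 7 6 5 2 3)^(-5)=(0 7 6 5 2 3)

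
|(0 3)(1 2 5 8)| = 4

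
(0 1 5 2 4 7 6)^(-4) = (0 2 6 5 7 1 4)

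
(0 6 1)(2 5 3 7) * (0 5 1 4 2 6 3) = (0 3 7 6 4 2 1 5)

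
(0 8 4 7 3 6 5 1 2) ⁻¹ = (0 2 1 5 6 3 7 4 8) 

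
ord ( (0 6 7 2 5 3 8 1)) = 8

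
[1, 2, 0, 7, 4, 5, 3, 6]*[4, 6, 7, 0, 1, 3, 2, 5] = [6, 7, 4, 5, 1, 3, 0, 2]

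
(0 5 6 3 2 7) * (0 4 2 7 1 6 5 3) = (0 3 7 4 2 1 6) 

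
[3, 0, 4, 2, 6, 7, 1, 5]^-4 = [2, 3, 6, 4, 1, 5, 0, 7]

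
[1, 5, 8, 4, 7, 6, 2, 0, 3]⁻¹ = [7, 0, 6, 8, 3, 1, 5, 4, 2]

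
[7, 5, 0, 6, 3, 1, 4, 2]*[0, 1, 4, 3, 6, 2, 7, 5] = [5, 2, 0, 7, 3, 1, 6, 4]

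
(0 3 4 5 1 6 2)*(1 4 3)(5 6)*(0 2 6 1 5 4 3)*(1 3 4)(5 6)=(0 6 5 4 3)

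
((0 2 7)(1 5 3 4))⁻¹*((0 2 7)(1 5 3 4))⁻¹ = (0 2 7)(1 3)(4 5)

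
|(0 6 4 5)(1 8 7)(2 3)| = 12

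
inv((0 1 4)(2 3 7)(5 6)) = (0 4 1)(2 7 3)(5 6)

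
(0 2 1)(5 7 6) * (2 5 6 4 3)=(0 5 7 4 3 2 1)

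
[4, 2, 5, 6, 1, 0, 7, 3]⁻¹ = [5, 4, 1, 7, 0, 2, 3, 6]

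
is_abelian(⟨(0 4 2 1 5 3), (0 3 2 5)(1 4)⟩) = no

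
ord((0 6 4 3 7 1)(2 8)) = 6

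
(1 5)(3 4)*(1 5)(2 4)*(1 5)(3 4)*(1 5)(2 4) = (2 3 4)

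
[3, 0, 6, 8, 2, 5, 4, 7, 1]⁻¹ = [1, 8, 4, 0, 6, 5, 2, 7, 3]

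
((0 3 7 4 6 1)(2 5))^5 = (0 1 6 4 7 3)(2 5)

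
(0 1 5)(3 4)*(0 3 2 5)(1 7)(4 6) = (0 7 1)(2 5 3 6 4)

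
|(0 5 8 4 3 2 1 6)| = 8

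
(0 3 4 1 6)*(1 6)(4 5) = (0 3 5 4 6)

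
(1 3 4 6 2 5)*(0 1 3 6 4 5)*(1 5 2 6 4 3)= (0 5 1 4 3 2)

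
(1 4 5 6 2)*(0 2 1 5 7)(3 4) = (0 2 5 6 1 3 4 7)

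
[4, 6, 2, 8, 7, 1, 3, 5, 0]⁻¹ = [8, 5, 2, 6, 0, 7, 1, 4, 3]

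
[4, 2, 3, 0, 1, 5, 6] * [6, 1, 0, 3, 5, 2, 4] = [5, 0, 3, 6, 1, 2, 4]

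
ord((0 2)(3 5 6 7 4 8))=6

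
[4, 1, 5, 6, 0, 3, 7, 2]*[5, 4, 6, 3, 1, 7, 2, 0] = [1, 4, 7, 2, 5, 3, 0, 6]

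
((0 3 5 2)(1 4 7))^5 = (0 3 5 2)(1 7 4)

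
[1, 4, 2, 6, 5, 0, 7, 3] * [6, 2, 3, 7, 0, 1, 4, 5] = [2, 0, 3, 4, 1, 6, 5, 7]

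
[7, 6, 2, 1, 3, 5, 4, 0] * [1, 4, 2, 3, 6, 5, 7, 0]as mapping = [0→0, 1→7, 2→2, 3→4, 4→3, 5→5, 6→6, 7→1]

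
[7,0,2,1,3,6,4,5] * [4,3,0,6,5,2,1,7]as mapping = [0→7,1→4,2→0,3→3,4→6,5→1,6→5,7→2]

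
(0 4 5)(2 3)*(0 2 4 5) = (0 5 2 3 4)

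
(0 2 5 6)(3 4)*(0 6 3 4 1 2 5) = (0 5 3 1 2)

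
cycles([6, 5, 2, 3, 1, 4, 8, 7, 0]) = (0 6 8)(1 5 4)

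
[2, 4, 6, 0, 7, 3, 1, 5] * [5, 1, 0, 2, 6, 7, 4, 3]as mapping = [0→0, 1→6, 2→4, 3→5, 4→3, 5→2, 6→1, 7→7]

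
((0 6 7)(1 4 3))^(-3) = ()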